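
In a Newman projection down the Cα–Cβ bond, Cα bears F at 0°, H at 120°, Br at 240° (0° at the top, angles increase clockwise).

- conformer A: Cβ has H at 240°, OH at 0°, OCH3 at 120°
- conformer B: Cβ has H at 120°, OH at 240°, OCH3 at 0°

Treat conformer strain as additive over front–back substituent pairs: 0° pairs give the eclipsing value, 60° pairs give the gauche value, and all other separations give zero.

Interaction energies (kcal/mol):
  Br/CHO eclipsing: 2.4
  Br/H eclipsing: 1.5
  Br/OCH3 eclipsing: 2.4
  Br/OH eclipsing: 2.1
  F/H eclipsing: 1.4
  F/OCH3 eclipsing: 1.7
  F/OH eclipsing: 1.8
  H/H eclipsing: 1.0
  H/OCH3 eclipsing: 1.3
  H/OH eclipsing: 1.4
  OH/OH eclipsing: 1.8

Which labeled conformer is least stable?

A (eclipsed): F(0°)/OH(0°) eclipsed 1.8; H(120°)/OCH3(120°) eclipsed 1.3; Br(240°)/H(240°) eclipsed 1.5 → 4.6 kcal/mol.
B (eclipsed): F(0°)/OCH3(0°) eclipsed 1.7; H(120°)/H(120°) eclipsed 1.0; Br(240°)/OH(240°) eclipsed 2.1 → 4.8 kcal/mol.
B has the highest total (4.8 kcal/mol).

B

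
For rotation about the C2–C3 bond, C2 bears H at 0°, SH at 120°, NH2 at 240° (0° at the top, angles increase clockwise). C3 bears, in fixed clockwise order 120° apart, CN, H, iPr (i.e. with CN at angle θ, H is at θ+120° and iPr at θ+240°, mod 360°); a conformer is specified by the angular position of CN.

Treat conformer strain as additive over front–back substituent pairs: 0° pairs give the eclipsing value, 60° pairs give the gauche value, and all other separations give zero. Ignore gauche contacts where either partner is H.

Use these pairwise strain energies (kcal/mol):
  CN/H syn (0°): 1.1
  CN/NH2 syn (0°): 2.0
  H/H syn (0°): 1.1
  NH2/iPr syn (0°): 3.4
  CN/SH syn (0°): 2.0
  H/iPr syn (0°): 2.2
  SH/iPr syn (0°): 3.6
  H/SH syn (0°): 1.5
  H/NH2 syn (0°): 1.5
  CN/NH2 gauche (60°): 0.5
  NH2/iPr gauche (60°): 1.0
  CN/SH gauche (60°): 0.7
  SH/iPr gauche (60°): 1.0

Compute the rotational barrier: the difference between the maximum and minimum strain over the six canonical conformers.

5.0 kcal/mol

CN at 0° (eclipsed): H–CN eclipsed, SH–H eclipsed, NH2–iPr eclipsed; 1.1 + 1.5 + 3.4 = 6.0 kcal/mol.
CN at 60° (staggered): SH–CN gauche, NH2–iPr gauche; 0.7 + 1.0 = 1.7 kcal/mol.
CN at 120° (eclipsed): H–iPr eclipsed, SH–CN eclipsed, NH2–H eclipsed; 2.2 + 2.0 + 1.5 = 5.7 kcal/mol.
CN at 180° (staggered): SH–CN gauche, SH–iPr gauche, NH2–CN gauche; 0.7 + 1.0 + 0.5 = 2.2 kcal/mol.
CN at 240° (eclipsed): H–H eclipsed, SH–iPr eclipsed, NH2–CN eclipsed; 1.1 + 3.6 + 2.0 = 6.7 kcal/mol.
CN at 300° (staggered): SH–iPr gauche, NH2–CN gauche, NH2–iPr gauche; 1.0 + 0.5 + 1.0 = 2.5 kcal/mol.
Max at 240° (6.7 kcal/mol), min at 60° (1.7 kcal/mol); barrier = 5.0 kcal/mol.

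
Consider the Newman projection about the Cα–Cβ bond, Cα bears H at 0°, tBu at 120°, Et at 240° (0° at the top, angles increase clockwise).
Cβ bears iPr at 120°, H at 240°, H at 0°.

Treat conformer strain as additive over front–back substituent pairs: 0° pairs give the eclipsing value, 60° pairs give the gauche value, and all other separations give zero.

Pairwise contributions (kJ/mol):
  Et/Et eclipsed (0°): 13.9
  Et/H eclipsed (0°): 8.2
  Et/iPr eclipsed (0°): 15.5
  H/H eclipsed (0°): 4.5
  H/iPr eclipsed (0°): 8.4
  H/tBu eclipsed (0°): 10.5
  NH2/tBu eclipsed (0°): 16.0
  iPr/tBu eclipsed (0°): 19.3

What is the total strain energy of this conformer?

This conformer (eclipsed): H(0°)/H(0°) eclipsed 4.5; tBu(120°)/iPr(120°) eclipsed 19.3; Et(240°)/H(240°) eclipsed 8.2 → 32.0 kJ/mol.

32.0 kJ/mol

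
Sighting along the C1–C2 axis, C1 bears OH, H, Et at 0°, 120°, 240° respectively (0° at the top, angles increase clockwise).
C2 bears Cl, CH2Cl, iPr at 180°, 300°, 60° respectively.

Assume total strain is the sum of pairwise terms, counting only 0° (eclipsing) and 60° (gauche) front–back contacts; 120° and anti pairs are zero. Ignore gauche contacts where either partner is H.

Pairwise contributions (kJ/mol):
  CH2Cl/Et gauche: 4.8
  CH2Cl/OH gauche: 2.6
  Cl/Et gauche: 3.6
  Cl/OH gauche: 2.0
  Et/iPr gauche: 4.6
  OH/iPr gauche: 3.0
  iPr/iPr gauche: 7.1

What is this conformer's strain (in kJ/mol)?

14.0 kJ/mol

This conformer is staggered. OH at 0° is gauche with CH2Cl at 300° (2.6); OH at 0° is gauche with iPr at 60° (3.0); Et at 240° is gauche with Cl at 180° (3.6); Et at 240° is gauche with CH2Cl at 300° (4.8). Total 14.0 kJ/mol.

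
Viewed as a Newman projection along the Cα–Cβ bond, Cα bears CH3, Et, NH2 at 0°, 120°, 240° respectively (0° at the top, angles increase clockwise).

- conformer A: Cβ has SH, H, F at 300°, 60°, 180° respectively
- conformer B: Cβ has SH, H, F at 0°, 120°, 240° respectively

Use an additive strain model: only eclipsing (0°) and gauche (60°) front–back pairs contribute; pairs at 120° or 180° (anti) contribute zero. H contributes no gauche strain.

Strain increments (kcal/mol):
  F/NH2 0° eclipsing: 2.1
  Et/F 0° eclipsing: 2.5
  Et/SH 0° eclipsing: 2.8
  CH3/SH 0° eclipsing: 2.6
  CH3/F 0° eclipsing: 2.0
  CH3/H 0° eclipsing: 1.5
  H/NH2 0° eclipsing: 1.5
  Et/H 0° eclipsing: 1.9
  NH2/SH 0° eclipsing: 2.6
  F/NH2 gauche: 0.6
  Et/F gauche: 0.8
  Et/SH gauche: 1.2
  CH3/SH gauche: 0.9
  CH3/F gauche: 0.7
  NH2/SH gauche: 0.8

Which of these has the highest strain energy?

B

A (staggered): CH3(0°)/SH(300°) gauche 0.9; Et(120°)/F(180°) gauche 0.8; NH2(240°)/SH(300°) gauche 0.8; NH2(240°)/F(180°) gauche 0.6 → 3.1 kcal/mol.
B (eclipsed): CH3(0°)/SH(0°) eclipsed 2.6; Et(120°)/H(120°) eclipsed 1.9; NH2(240°)/F(240°) eclipsed 2.1 → 6.6 kcal/mol.
B has the highest total (6.6 kcal/mol).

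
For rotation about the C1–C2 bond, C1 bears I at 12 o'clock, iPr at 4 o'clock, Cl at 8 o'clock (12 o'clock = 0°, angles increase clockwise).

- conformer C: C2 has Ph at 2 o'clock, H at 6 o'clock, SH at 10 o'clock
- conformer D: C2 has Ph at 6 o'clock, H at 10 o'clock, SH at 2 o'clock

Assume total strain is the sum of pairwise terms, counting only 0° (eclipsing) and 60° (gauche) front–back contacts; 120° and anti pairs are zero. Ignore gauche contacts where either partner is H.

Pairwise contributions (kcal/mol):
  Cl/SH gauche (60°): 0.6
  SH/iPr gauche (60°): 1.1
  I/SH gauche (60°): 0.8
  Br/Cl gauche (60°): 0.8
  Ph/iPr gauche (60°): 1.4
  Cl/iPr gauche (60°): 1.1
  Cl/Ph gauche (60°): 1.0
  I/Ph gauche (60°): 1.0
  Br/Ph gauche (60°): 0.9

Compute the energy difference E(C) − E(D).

C (staggered): I(0°)/Ph(60°) gauche 1.0; I(0°)/SH(300°) gauche 0.8; iPr(120°)/Ph(60°) gauche 1.4; Cl(240°)/SH(300°) gauche 0.6 → 3.8 kcal/mol.
D (staggered): I(0°)/SH(60°) gauche 0.8; iPr(120°)/Ph(180°) gauche 1.4; iPr(120°)/SH(60°) gauche 1.1; Cl(240°)/Ph(180°) gauche 1.0 → 4.3 kcal/mol.
E(C) − E(D) = 3.8 − 4.3 = -0.5 kcal/mol.

-0.5 kcal/mol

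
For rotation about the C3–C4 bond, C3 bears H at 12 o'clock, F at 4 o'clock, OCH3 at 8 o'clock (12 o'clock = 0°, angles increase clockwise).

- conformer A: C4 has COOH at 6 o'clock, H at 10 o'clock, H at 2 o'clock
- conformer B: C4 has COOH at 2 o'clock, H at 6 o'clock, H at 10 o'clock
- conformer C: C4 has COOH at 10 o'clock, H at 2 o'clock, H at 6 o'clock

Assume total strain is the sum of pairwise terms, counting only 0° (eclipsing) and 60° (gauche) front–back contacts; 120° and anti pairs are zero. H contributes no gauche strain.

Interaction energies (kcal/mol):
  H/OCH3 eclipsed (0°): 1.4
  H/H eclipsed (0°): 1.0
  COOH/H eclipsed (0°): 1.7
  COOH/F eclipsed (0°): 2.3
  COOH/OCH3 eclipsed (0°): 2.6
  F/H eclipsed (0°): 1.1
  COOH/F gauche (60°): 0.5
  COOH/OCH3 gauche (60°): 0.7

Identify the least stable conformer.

A

A (staggered): F–COOH gauche, OCH3–COOH gauche; 0.5 + 0.7 = 1.2 kcal/mol.
B (staggered): F–COOH gauche; 0.5 = 0.5 kcal/mol.
C (staggered): OCH3–COOH gauche; 0.7 = 0.7 kcal/mol.
A has the highest total (1.2 kcal/mol).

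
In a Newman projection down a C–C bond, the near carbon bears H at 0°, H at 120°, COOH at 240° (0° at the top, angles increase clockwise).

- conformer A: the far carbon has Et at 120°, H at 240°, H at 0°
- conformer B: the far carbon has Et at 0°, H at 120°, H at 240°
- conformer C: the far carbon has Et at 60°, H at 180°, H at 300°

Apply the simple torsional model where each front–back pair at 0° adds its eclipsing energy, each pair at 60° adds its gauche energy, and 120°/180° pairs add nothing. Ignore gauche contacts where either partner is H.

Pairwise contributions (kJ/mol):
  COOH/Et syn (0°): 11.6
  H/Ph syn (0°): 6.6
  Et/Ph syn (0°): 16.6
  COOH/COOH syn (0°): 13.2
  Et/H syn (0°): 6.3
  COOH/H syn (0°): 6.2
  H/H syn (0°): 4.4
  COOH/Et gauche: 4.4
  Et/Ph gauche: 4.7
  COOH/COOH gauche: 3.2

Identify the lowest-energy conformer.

C

A (eclipsed): H–H eclipsed, H–Et eclipsed, COOH–H eclipsed; 4.4 + 6.3 + 6.2 = 16.9 kJ/mol.
B (eclipsed): H–Et eclipsed, H–H eclipsed, COOH–H eclipsed; 6.3 + 4.4 + 6.2 = 16.9 kJ/mol.
C (staggered): no non-H gauche contacts → 0.0 kJ/mol.
C has the lowest total (0.0 kJ/mol).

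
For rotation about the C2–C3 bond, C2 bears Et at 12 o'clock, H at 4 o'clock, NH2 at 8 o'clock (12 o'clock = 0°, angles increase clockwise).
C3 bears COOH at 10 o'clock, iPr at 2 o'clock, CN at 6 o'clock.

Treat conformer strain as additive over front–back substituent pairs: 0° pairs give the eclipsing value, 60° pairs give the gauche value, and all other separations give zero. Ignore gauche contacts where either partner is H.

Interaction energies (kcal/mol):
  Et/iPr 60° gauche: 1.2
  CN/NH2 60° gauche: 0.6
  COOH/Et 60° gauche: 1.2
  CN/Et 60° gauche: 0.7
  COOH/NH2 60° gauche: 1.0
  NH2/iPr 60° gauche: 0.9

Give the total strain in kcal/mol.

This conformer is staggered. Et at 0° is gauche with COOH at 300° (1.2); Et at 0° is gauche with iPr at 60° (1.2); NH2 at 240° is gauche with COOH at 300° (1.0); NH2 at 240° is gauche with CN at 180° (0.6). Total 4.0 kcal/mol.

4.0 kcal/mol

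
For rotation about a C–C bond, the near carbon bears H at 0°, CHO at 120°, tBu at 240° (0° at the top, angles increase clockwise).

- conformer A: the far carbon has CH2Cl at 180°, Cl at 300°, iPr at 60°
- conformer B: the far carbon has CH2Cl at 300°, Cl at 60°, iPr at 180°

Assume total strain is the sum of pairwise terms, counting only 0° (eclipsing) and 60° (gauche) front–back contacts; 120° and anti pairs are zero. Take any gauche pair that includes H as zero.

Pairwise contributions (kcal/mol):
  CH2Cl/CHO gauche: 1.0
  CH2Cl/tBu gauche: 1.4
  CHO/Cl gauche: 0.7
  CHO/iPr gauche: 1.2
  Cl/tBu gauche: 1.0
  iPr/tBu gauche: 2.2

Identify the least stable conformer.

B

A (staggered): CHO–CH2Cl gauche, CHO–iPr gauche, tBu–CH2Cl gauche, tBu–Cl gauche; 1.0 + 1.2 + 1.4 + 1.0 = 4.6 kcal/mol.
B (staggered): CHO–Cl gauche, CHO–iPr gauche, tBu–CH2Cl gauche, tBu–iPr gauche; 0.7 + 1.2 + 1.4 + 2.2 = 5.5 kcal/mol.
B has the highest total (5.5 kcal/mol).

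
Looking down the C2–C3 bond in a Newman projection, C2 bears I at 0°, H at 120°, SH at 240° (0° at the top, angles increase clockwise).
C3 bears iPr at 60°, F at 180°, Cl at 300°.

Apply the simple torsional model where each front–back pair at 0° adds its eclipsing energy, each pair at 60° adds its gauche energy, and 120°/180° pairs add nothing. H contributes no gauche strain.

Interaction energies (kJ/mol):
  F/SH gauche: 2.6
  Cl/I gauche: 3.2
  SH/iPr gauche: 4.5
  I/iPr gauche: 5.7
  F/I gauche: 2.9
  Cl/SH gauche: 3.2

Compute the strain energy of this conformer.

This conformer (staggered): I(0°)/iPr(60°) gauche 5.7; I(0°)/Cl(300°) gauche 3.2; SH(240°)/F(180°) gauche 2.6; SH(240°)/Cl(300°) gauche 3.2 → 14.7 kJ/mol.

14.7 kJ/mol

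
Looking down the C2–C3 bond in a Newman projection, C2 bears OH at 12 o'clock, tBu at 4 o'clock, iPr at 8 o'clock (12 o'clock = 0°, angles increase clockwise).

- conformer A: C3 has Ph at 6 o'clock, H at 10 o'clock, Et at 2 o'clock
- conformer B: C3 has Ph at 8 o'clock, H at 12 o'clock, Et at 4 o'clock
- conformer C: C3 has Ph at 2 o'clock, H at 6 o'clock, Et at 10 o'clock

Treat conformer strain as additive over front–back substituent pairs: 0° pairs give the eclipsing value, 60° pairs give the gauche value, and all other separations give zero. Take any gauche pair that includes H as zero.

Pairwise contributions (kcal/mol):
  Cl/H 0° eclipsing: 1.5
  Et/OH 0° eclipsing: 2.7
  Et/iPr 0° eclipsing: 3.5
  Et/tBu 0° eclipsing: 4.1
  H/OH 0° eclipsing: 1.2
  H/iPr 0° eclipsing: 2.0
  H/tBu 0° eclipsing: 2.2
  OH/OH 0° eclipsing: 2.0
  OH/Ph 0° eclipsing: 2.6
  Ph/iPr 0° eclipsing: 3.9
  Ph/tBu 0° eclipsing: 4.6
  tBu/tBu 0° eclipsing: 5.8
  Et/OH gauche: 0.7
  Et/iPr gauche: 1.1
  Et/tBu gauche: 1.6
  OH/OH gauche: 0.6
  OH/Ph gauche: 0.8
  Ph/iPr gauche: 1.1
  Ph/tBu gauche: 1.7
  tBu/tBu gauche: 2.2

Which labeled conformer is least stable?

A (staggered): OH–Et gauche, tBu–Ph gauche, tBu–Et gauche, iPr–Ph gauche; 0.7 + 1.7 + 1.6 + 1.1 = 5.1 kcal/mol.
B (eclipsed): OH–H eclipsed, tBu–Et eclipsed, iPr–Ph eclipsed; 1.2 + 4.1 + 3.9 = 9.2 kcal/mol.
C (staggered): OH–Ph gauche, OH–Et gauche, tBu–Ph gauche, iPr–Et gauche; 0.8 + 0.7 + 1.7 + 1.1 = 4.3 kcal/mol.
B has the highest total (9.2 kcal/mol).

B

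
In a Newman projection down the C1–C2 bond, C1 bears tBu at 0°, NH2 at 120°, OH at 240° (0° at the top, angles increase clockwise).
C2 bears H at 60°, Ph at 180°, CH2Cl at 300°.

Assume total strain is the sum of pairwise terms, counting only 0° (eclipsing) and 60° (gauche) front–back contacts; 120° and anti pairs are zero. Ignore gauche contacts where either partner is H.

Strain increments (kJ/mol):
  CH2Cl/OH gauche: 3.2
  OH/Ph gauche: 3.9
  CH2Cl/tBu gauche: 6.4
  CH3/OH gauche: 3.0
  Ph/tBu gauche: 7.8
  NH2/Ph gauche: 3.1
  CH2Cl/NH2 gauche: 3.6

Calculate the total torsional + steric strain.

This conformer (staggered): tBu(0°)/CH2Cl(300°) gauche 6.4; NH2(120°)/Ph(180°) gauche 3.1; OH(240°)/Ph(180°) gauche 3.9; OH(240°)/CH2Cl(300°) gauche 3.2 → 16.6 kJ/mol.

16.6 kJ/mol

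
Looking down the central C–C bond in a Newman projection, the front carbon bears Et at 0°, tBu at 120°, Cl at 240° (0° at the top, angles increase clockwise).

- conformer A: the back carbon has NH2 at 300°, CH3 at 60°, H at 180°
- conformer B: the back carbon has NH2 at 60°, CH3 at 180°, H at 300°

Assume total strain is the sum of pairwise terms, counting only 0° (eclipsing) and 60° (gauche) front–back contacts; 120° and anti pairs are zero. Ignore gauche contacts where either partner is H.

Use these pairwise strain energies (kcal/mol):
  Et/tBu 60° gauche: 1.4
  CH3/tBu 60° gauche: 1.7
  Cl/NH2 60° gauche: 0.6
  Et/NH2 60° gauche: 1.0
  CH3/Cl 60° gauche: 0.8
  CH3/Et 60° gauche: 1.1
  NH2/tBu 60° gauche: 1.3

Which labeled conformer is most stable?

A (staggered): Et–NH2 gauche, Et–CH3 gauche, tBu–CH3 gauche, Cl–NH2 gauche; 1.0 + 1.1 + 1.7 + 0.6 = 4.4 kcal/mol.
B (staggered): Et–NH2 gauche, tBu–NH2 gauche, tBu–CH3 gauche, Cl–CH3 gauche; 1.0 + 1.3 + 1.7 + 0.8 = 4.8 kcal/mol.
A has the lowest total (4.4 kcal/mol).

A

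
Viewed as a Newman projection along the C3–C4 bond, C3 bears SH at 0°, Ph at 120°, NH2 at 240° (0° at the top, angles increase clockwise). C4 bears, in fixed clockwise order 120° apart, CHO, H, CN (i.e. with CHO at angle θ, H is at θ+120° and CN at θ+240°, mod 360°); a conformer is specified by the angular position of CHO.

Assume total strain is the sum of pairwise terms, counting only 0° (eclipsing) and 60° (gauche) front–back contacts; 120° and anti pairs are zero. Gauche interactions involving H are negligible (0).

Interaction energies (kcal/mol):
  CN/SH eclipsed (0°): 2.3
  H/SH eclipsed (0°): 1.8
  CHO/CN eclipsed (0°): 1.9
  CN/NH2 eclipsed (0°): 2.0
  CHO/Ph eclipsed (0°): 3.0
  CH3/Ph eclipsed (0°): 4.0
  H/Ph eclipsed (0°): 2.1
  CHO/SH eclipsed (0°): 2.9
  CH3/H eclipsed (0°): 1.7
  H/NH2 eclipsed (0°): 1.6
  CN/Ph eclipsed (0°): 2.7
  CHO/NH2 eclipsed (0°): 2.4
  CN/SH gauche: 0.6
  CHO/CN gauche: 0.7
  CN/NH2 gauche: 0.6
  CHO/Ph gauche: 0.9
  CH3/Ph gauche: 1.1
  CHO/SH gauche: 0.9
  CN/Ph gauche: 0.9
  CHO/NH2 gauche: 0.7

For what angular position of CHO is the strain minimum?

60°

CHO at 0° (eclipsed): SH(0°)/CHO(0°) eclipsed 2.9; Ph(120°)/H(120°) eclipsed 2.1; NH2(240°)/CN(240°) eclipsed 2.0 → 7.0 kcal/mol.
CHO at 60° (staggered): SH(0°)/CHO(60°) gauche 0.9; SH(0°)/CN(300°) gauche 0.6; Ph(120°)/CHO(60°) gauche 0.9; NH2(240°)/CN(300°) gauche 0.6 → 3.0 kcal/mol.
CHO at 120° (eclipsed): SH(0°)/CN(0°) eclipsed 2.3; Ph(120°)/CHO(120°) eclipsed 3.0; NH2(240°)/H(240°) eclipsed 1.6 → 6.9 kcal/mol.
CHO at 180° (staggered): SH(0°)/CN(60°) gauche 0.6; Ph(120°)/CHO(180°) gauche 0.9; Ph(120°)/CN(60°) gauche 0.9; NH2(240°)/CHO(180°) gauche 0.7 → 3.1 kcal/mol.
CHO at 240° (eclipsed): SH(0°)/H(0°) eclipsed 1.8; Ph(120°)/CN(120°) eclipsed 2.7; NH2(240°)/CHO(240°) eclipsed 2.4 → 6.9 kcal/mol.
CHO at 300° (staggered): SH(0°)/CHO(300°) gauche 0.9; Ph(120°)/CN(180°) gauche 0.9; NH2(240°)/CHO(300°) gauche 0.7; NH2(240°)/CN(180°) gauche 0.6 → 3.1 kcal/mol.
The minimum (3.0 kcal/mol) occurs with CHO at 60°.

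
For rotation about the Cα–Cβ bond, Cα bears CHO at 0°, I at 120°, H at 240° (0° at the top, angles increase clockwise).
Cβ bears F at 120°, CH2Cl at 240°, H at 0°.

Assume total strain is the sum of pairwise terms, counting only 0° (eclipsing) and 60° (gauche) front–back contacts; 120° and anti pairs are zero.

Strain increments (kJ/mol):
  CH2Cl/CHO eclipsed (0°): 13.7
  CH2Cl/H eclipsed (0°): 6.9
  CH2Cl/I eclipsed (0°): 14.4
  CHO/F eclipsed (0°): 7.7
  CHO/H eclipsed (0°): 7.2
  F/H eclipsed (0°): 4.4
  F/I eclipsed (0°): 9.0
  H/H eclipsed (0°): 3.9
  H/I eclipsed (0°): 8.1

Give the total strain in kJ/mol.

This conformer (eclipsed): CHO(0°)/H(0°) eclipsed 7.2; I(120°)/F(120°) eclipsed 9.0; H(240°)/CH2Cl(240°) eclipsed 6.9 → 23.1 kJ/mol.

23.1 kJ/mol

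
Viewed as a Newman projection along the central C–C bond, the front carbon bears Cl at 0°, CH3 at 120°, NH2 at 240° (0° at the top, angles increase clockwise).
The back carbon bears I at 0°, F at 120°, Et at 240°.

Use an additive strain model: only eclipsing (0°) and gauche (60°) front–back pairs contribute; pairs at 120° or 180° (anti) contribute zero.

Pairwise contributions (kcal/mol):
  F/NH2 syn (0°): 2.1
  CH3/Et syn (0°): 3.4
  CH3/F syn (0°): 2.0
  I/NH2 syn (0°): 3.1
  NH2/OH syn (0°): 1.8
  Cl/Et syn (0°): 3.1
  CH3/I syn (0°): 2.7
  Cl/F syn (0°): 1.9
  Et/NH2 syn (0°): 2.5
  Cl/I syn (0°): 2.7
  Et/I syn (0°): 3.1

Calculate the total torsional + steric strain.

This conformer (eclipsed): Cl–I eclipsed, CH3–F eclipsed, NH2–Et eclipsed; 2.7 + 2.0 + 2.5 = 7.2 kcal/mol.

7.2 kcal/mol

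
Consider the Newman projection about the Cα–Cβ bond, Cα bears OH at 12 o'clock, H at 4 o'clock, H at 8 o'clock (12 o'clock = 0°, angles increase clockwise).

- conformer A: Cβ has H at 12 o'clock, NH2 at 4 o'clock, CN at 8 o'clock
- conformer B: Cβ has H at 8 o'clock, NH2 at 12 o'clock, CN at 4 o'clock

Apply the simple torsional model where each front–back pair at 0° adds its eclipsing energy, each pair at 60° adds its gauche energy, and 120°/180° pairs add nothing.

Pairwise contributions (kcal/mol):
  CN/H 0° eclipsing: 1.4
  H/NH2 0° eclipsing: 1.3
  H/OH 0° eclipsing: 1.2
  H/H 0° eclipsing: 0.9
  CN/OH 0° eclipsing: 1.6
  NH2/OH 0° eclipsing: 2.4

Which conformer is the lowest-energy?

A (eclipsed): OH(0°)/H(0°) eclipsed 1.2; H(120°)/NH2(120°) eclipsed 1.3; H(240°)/CN(240°) eclipsed 1.4 → 3.9 kcal/mol.
B (eclipsed): OH(0°)/NH2(0°) eclipsed 2.4; H(120°)/CN(120°) eclipsed 1.4; H(240°)/H(240°) eclipsed 0.9 → 4.7 kcal/mol.
A has the lowest total (3.9 kcal/mol).

A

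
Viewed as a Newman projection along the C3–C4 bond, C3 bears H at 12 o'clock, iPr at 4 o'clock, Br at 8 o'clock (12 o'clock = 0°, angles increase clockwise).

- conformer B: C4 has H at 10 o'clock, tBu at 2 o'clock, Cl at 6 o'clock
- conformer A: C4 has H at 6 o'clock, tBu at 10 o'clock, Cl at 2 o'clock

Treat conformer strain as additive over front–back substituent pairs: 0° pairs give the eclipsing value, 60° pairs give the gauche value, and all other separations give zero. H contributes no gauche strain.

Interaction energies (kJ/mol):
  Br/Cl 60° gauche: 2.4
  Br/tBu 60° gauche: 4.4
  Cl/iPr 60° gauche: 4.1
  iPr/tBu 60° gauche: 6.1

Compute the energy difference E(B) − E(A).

+4.1 kJ/mol

B (staggered): iPr(120°)/tBu(60°) gauche 6.1; iPr(120°)/Cl(180°) gauche 4.1; Br(240°)/Cl(180°) gauche 2.4 → 12.6 kJ/mol.
A (staggered): iPr(120°)/Cl(60°) gauche 4.1; Br(240°)/tBu(300°) gauche 4.4 → 8.5 kJ/mol.
E(B) − E(A) = 12.6 − 8.5 = +4.1 kJ/mol.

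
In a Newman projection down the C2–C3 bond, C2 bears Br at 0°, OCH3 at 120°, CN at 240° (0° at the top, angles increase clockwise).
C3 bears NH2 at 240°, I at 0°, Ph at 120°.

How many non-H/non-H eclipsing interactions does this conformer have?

Non-H eclipsing pairs: Br(0°)/I(0°); OCH3(120°)/Ph(120°); CN(240°)/NH2(240°) — 3 interactions.

3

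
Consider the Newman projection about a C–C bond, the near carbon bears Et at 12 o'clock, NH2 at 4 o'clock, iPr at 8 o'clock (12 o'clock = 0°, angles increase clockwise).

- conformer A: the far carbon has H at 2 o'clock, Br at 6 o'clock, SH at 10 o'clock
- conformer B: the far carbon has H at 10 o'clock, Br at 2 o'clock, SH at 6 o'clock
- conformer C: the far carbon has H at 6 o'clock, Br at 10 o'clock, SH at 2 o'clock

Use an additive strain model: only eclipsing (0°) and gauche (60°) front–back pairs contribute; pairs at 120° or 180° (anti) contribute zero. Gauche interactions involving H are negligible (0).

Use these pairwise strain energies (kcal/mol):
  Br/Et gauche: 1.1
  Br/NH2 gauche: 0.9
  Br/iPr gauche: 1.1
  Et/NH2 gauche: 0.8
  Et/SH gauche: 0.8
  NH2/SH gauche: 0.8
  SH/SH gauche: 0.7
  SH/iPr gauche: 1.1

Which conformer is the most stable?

C

A (staggered): Et–SH gauche, NH2–Br gauche, iPr–Br gauche, iPr–SH gauche; 0.8 + 0.9 + 1.1 + 1.1 = 3.9 kcal/mol.
B (staggered): Et–Br gauche, NH2–Br gauche, NH2–SH gauche, iPr–SH gauche; 1.1 + 0.9 + 0.8 + 1.1 = 3.9 kcal/mol.
C (staggered): Et–Br gauche, Et–SH gauche, NH2–SH gauche, iPr–Br gauche; 1.1 + 0.8 + 0.8 + 1.1 = 3.8 kcal/mol.
C has the lowest total (3.8 kcal/mol).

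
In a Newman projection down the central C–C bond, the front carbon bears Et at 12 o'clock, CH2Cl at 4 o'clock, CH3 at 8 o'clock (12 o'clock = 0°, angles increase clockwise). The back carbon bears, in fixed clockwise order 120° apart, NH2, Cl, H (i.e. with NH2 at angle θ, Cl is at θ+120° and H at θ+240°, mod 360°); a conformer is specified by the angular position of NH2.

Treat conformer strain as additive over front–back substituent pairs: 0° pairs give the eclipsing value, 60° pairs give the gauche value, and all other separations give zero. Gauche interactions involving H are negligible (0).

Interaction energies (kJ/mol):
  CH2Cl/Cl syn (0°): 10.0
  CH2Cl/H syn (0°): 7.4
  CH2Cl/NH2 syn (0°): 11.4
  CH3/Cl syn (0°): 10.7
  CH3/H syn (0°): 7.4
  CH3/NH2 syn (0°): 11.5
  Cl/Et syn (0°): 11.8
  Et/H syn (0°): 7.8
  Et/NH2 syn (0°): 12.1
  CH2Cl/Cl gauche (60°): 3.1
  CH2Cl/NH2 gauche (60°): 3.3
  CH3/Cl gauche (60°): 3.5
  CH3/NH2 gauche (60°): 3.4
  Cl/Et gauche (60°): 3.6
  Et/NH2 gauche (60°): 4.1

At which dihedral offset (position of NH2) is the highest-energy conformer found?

240°

NH2 at 0° is eclipsed. Et at 0° is eclipsed with NH2 at 0° (12.1); CH2Cl at 120° is eclipsed with Cl at 120° (10.0); CH3 at 240° is eclipsed with H at 240° (7.4). Total 29.5 kJ/mol.
NH2 at 60° is staggered. Et at 0° is gauche with NH2 at 60° (4.1); CH2Cl at 120° is gauche with NH2 at 60° (3.3); CH2Cl at 120° is gauche with Cl at 180° (3.1); CH3 at 240° is gauche with Cl at 180° (3.5). Total 14.0 kJ/mol.
NH2 at 120° is eclipsed. Et at 0° is eclipsed with H at 0° (7.8); CH2Cl at 120° is eclipsed with NH2 at 120° (11.4); CH3 at 240° is eclipsed with Cl at 240° (10.7). Total 29.9 kJ/mol.
NH2 at 180° is staggered. Et at 0° is gauche with Cl at 300° (3.6); CH2Cl at 120° is gauche with NH2 at 180° (3.3); CH3 at 240° is gauche with NH2 at 180° (3.4); CH3 at 240° is gauche with Cl at 300° (3.5). Total 13.8 kJ/mol.
NH2 at 240° is eclipsed. Et at 0° is eclipsed with Cl at 0° (11.8); CH2Cl at 120° is eclipsed with H at 120° (7.4); CH3 at 240° is eclipsed with NH2 at 240° (11.5). Total 30.7 kJ/mol.
NH2 at 300° is staggered. Et at 0° is gauche with NH2 at 300° (4.1); Et at 0° is gauche with Cl at 60° (3.6); CH2Cl at 120° is gauche with Cl at 60° (3.1); CH3 at 240° is gauche with NH2 at 300° (3.4). Total 14.2 kJ/mol.
The maximum (30.7 kJ/mol) occurs with NH2 at 240°.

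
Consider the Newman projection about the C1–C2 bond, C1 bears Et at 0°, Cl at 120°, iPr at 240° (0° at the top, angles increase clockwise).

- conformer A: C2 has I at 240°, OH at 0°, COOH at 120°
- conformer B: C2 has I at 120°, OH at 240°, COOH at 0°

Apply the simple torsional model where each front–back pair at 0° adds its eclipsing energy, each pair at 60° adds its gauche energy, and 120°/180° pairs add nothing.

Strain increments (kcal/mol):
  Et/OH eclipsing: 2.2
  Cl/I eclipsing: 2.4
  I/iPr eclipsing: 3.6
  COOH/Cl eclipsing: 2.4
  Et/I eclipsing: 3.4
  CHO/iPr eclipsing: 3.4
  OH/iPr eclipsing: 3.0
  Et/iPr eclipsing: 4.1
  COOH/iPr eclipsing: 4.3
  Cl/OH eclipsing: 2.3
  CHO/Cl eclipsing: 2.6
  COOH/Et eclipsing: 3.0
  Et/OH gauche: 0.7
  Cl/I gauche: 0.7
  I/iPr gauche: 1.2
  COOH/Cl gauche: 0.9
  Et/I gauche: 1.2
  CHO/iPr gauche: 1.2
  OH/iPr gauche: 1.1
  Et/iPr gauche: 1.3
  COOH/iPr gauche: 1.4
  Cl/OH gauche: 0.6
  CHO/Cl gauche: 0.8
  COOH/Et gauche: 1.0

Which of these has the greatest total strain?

B

A (eclipsed): Et(0°)/OH(0°) eclipsed 2.2; Cl(120°)/COOH(120°) eclipsed 2.4; iPr(240°)/I(240°) eclipsed 3.6 → 8.2 kcal/mol.
B (eclipsed): Et(0°)/COOH(0°) eclipsed 3.0; Cl(120°)/I(120°) eclipsed 2.4; iPr(240°)/OH(240°) eclipsed 3.0 → 8.4 kcal/mol.
B has the highest total (8.4 kcal/mol).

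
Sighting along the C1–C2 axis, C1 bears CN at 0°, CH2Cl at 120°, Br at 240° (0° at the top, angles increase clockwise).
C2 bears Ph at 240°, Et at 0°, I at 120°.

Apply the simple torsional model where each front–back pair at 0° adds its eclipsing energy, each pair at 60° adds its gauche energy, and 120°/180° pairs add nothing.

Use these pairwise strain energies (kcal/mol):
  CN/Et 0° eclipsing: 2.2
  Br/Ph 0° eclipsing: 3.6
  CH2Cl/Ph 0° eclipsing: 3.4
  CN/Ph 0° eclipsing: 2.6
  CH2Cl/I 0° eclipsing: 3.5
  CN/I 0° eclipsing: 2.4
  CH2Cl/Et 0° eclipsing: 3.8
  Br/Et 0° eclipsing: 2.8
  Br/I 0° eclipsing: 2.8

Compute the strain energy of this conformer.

This conformer (eclipsed): CN(0°)/Et(0°) eclipsed 2.2; CH2Cl(120°)/I(120°) eclipsed 3.5; Br(240°)/Ph(240°) eclipsed 3.6 → 9.3 kcal/mol.

9.3 kcal/mol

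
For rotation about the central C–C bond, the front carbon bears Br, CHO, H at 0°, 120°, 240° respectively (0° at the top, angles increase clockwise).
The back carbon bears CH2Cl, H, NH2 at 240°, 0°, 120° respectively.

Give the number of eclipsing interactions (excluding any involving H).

Non-H eclipsing pairs: CHO(120°)/NH2(120°) — 1 interaction.

1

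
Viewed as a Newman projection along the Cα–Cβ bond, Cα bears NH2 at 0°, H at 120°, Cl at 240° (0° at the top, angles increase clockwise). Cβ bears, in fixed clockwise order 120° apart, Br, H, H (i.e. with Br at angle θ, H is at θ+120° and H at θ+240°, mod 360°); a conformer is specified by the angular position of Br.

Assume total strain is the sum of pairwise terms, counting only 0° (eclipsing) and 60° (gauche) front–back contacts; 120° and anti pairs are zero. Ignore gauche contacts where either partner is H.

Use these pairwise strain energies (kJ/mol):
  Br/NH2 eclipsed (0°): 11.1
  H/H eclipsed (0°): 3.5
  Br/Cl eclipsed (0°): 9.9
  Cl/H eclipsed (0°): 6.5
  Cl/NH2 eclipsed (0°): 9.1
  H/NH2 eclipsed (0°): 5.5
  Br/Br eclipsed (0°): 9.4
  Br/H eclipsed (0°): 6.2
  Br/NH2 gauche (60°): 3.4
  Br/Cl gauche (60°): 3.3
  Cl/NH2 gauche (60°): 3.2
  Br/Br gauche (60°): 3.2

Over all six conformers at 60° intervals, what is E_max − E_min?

17.8 kJ/mol

Br at 0° (eclipsed): NH2–Br eclipsed, H–H eclipsed, Cl–H eclipsed; 11.1 + 3.5 + 6.5 = 21.1 kJ/mol.
Br at 60° (staggered): NH2–Br gauche; 3.4 = 3.4 kJ/mol.
Br at 120° (eclipsed): NH2–H eclipsed, H–Br eclipsed, Cl–H eclipsed; 5.5 + 6.2 + 6.5 = 18.2 kJ/mol.
Br at 180° (staggered): Cl–Br gauche; 3.3 = 3.3 kJ/mol.
Br at 240° (eclipsed): NH2–H eclipsed, H–H eclipsed, Cl–Br eclipsed; 5.5 + 3.5 + 9.9 = 18.9 kJ/mol.
Br at 300° (staggered): NH2–Br gauche, Cl–Br gauche; 3.4 + 3.3 = 6.7 kJ/mol.
Max at 0° (21.1 kJ/mol), min at 180° (3.3 kJ/mol); barrier = 17.8 kJ/mol.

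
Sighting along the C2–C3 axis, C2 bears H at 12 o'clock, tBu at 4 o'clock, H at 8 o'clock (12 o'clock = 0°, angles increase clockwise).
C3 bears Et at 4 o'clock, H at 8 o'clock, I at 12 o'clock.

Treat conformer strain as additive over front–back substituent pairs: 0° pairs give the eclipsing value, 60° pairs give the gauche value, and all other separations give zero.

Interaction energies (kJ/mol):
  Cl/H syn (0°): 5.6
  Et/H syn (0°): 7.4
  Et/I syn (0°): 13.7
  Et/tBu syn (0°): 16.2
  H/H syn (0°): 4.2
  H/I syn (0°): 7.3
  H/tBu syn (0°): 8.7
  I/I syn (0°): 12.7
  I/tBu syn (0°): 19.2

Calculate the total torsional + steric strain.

This conformer (eclipsed): H(0°)/I(0°) eclipsed 7.3; tBu(120°)/Et(120°) eclipsed 16.2; H(240°)/H(240°) eclipsed 4.2 → 27.7 kJ/mol.

27.7 kJ/mol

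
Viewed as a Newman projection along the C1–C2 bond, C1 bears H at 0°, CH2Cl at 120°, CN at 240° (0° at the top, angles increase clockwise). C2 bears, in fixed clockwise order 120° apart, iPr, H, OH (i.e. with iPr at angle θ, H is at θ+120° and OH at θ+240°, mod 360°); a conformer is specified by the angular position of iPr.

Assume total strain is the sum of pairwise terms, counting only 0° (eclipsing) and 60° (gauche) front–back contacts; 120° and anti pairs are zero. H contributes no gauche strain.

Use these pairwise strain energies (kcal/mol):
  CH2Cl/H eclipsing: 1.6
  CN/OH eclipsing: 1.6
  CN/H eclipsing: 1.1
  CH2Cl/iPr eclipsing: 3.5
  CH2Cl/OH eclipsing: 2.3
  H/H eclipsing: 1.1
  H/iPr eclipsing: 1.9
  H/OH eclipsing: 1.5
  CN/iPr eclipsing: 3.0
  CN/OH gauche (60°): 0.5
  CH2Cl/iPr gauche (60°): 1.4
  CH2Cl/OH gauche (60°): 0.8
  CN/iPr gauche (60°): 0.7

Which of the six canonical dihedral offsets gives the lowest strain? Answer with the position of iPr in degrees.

iPr at 0° (eclipsed): H–iPr eclipsed, CH2Cl–H eclipsed, CN–OH eclipsed; 1.9 + 1.6 + 1.6 = 5.1 kcal/mol.
iPr at 60° (staggered): CH2Cl–iPr gauche, CN–OH gauche; 1.4 + 0.5 = 1.9 kcal/mol.
iPr at 120° (eclipsed): H–OH eclipsed, CH2Cl–iPr eclipsed, CN–H eclipsed; 1.5 + 3.5 + 1.1 = 6.1 kcal/mol.
iPr at 180° (staggered): CH2Cl–iPr gauche, CH2Cl–OH gauche, CN–iPr gauche; 1.4 + 0.8 + 0.7 = 2.9 kcal/mol.
iPr at 240° (eclipsed): H–H eclipsed, CH2Cl–OH eclipsed, CN–iPr eclipsed; 1.1 + 2.3 + 3.0 = 6.4 kcal/mol.
iPr at 300° (staggered): CH2Cl–OH gauche, CN–iPr gauche, CN–OH gauche; 0.8 + 0.7 + 0.5 = 2.0 kcal/mol.
The minimum (1.9 kcal/mol) occurs with iPr at 60°.

60°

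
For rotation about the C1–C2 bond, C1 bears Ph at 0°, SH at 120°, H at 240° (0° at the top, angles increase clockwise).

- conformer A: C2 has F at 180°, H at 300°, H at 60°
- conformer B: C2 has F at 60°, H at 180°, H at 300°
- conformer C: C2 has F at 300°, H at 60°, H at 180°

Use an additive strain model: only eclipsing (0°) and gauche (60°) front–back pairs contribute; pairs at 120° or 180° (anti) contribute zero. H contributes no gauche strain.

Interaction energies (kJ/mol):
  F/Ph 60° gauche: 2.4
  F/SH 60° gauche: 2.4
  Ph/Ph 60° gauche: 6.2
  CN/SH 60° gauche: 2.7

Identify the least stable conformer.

B

A (staggered): SH(120°)/F(180°) gauche 2.4 → 2.4 kJ/mol.
B (staggered): Ph(0°)/F(60°) gauche 2.4; SH(120°)/F(60°) gauche 2.4 → 4.8 kJ/mol.
C (staggered): Ph(0°)/F(300°) gauche 2.4 → 2.4 kJ/mol.
B has the highest total (4.8 kJ/mol).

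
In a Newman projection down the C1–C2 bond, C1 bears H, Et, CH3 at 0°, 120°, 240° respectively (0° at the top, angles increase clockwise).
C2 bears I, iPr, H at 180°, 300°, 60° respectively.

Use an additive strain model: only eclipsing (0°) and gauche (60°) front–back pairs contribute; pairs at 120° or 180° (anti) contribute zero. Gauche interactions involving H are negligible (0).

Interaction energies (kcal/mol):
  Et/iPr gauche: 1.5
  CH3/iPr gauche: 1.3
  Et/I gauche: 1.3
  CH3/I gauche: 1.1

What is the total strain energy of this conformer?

3.7 kcal/mol

This conformer (staggered): Et(120°)/I(180°) gauche 1.3; CH3(240°)/I(180°) gauche 1.1; CH3(240°)/iPr(300°) gauche 1.3 → 3.7 kcal/mol.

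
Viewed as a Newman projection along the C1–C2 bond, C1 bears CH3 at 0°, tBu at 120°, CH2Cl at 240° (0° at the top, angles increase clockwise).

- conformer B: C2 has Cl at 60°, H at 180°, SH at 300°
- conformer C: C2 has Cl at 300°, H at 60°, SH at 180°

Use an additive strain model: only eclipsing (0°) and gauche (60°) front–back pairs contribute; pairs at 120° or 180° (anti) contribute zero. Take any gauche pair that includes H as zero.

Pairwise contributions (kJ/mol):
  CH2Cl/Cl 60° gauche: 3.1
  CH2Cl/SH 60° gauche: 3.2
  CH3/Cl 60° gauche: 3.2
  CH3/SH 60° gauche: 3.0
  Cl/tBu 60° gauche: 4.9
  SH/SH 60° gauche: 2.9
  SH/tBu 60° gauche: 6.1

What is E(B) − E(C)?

B (staggered): CH3(0°)/Cl(60°) gauche 3.2; CH3(0°)/SH(300°) gauche 3.0; tBu(120°)/Cl(60°) gauche 4.9; CH2Cl(240°)/SH(300°) gauche 3.2 → 14.3 kJ/mol.
C (staggered): CH3(0°)/Cl(300°) gauche 3.2; tBu(120°)/SH(180°) gauche 6.1; CH2Cl(240°)/Cl(300°) gauche 3.1; CH2Cl(240°)/SH(180°) gauche 3.2 → 15.6 kJ/mol.
E(B) − E(C) = 14.3 − 15.6 = -1.3 kJ/mol.

-1.3 kJ/mol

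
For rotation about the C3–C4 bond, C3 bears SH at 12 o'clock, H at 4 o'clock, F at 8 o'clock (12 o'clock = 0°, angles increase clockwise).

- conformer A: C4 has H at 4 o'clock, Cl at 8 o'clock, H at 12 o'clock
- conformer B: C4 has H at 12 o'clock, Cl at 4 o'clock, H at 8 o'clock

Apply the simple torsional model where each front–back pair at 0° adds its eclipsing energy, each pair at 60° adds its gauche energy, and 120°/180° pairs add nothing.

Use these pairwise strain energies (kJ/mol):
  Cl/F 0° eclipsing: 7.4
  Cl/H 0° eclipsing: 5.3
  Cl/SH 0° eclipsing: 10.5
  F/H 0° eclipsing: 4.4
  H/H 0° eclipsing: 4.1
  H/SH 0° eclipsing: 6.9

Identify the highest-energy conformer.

A

A is eclipsed. SH at 0° is eclipsed with H at 0° (6.9); H at 120° is eclipsed with H at 120° (4.1); F at 240° is eclipsed with Cl at 240° (7.4). Total 18.4 kJ/mol.
B is eclipsed. SH at 0° is eclipsed with H at 0° (6.9); H at 120° is eclipsed with Cl at 120° (5.3); F at 240° is eclipsed with H at 240° (4.4). Total 16.6 kJ/mol.
A has the highest total (18.4 kJ/mol).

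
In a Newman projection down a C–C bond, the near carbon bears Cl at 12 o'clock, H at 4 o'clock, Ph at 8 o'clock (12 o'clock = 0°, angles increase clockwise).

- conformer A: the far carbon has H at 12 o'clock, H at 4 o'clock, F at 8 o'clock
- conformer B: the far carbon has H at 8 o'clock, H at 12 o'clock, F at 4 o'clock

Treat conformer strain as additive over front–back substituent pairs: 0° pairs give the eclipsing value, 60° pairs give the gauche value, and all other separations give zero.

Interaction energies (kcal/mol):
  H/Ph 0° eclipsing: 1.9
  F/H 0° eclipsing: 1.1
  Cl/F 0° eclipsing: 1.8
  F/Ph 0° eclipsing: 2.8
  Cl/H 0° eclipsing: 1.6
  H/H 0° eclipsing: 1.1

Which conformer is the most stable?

B

A is eclipsed. Cl at 0° is eclipsed with H at 0° (1.6); H at 120° is eclipsed with H at 120° (1.1); Ph at 240° is eclipsed with F at 240° (2.8). Total 5.5 kcal/mol.
B is eclipsed. Cl at 0° is eclipsed with H at 0° (1.6); H at 120° is eclipsed with F at 120° (1.1); Ph at 240° is eclipsed with H at 240° (1.9). Total 4.6 kcal/mol.
B has the lowest total (4.6 kcal/mol).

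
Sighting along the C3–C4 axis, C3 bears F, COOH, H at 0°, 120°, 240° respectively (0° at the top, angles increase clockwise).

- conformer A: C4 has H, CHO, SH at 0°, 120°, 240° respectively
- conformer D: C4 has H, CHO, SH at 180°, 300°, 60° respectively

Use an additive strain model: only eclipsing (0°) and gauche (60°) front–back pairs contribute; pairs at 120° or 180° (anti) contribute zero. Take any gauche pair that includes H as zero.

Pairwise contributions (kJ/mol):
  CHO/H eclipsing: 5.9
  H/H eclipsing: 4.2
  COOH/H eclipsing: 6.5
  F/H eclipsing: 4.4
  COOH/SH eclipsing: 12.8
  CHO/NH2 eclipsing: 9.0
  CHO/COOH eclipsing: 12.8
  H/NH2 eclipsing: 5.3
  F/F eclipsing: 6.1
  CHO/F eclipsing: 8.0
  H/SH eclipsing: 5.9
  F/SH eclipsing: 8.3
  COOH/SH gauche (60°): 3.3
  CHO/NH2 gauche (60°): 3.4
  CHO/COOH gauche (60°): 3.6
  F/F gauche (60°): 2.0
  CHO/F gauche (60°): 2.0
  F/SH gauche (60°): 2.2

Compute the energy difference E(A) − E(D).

A is eclipsed. F at 0° is eclipsed with H at 0° (4.4); COOH at 120° is eclipsed with CHO at 120° (12.8); H at 240° is eclipsed with SH at 240° (5.9). Total 23.1 kJ/mol.
D is staggered. F at 0° is gauche with CHO at 300° (2.0); F at 0° is gauche with SH at 60° (2.2); COOH at 120° is gauche with SH at 60° (3.3). Total 7.5 kJ/mol.
E(A) − E(D) = 23.1 − 7.5 = +15.6 kJ/mol.

+15.6 kJ/mol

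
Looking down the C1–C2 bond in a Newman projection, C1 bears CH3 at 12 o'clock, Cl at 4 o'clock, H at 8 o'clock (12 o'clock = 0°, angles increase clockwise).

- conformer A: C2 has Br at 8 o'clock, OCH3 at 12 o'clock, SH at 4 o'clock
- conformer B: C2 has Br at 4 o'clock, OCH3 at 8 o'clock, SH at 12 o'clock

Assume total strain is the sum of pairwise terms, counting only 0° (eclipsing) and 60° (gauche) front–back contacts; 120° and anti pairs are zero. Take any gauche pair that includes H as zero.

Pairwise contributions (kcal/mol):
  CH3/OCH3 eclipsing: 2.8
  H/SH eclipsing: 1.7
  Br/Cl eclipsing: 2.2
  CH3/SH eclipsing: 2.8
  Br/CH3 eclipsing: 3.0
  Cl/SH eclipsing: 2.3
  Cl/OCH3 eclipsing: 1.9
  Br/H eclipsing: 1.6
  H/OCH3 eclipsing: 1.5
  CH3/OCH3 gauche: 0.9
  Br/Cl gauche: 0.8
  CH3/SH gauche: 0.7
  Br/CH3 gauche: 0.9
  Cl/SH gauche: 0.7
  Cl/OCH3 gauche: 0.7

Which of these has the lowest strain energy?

B

A (eclipsed): CH3(0°)/OCH3(0°) eclipsed 2.8; Cl(120°)/SH(120°) eclipsed 2.3; H(240°)/Br(240°) eclipsed 1.6 → 6.7 kcal/mol.
B (eclipsed): CH3(0°)/SH(0°) eclipsed 2.8; Cl(120°)/Br(120°) eclipsed 2.2; H(240°)/OCH3(240°) eclipsed 1.5 → 6.5 kcal/mol.
B has the lowest total (6.5 kcal/mol).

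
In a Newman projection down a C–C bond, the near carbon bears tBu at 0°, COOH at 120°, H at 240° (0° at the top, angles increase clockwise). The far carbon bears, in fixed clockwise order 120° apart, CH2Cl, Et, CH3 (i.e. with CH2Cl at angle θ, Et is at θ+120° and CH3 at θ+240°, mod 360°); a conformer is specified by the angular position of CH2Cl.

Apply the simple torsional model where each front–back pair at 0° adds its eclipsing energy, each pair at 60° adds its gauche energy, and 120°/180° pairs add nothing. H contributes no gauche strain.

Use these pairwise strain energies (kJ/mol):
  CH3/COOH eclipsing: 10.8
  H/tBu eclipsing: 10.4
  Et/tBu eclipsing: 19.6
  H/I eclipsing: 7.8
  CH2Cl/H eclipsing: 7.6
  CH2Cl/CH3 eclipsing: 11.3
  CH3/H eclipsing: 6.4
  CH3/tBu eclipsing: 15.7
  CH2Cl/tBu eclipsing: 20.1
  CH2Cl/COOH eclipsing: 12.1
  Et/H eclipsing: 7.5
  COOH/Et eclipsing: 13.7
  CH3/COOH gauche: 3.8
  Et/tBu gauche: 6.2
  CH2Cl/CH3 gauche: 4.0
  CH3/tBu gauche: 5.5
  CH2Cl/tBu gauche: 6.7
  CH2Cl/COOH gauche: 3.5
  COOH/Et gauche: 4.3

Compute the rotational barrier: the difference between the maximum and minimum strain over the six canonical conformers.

21.2 kJ/mol

CH2Cl at 0° is eclipsed. tBu at 0° is eclipsed with CH2Cl at 0° (20.1); COOH at 120° is eclipsed with Et at 120° (13.7); H at 240° is eclipsed with CH3 at 240° (6.4). Total 40.2 kJ/mol.
CH2Cl at 60° is staggered. tBu at 0° is gauche with CH2Cl at 60° (6.7); tBu at 0° is gauche with CH3 at 300° (5.5); COOH at 120° is gauche with CH2Cl at 60° (3.5); COOH at 120° is gauche with Et at 180° (4.3). Total 20.0 kJ/mol.
CH2Cl at 120° is eclipsed. tBu at 0° is eclipsed with CH3 at 0° (15.7); COOH at 120° is eclipsed with CH2Cl at 120° (12.1); H at 240° is eclipsed with Et at 240° (7.5). Total 35.3 kJ/mol.
CH2Cl at 180° is staggered. tBu at 0° is gauche with Et at 300° (6.2); tBu at 0° is gauche with CH3 at 60° (5.5); COOH at 120° is gauche with CH2Cl at 180° (3.5); COOH at 120° is gauche with CH3 at 60° (3.8). Total 19.0 kJ/mol.
CH2Cl at 240° is eclipsed. tBu at 0° is eclipsed with Et at 0° (19.6); COOH at 120° is eclipsed with CH3 at 120° (10.8); H at 240° is eclipsed with CH2Cl at 240° (7.6). Total 38.0 kJ/mol.
CH2Cl at 300° is staggered. tBu at 0° is gauche with CH2Cl at 300° (6.7); tBu at 0° is gauche with Et at 60° (6.2); COOH at 120° is gauche with Et at 60° (4.3); COOH at 120° is gauche with CH3 at 180° (3.8). Total 21.0 kJ/mol.
Max at 0° (40.2 kJ/mol), min at 180° (19.0 kJ/mol); barrier = 21.2 kJ/mol.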